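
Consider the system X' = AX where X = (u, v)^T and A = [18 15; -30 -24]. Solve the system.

u(t) = -K_1e^(-3t)sin(3t) + 2K_1e^(-3t)cos(3t) + 2K_2e^(-3t)sin(3t) + K_2e^(-3t)cos(3t), v(t) = K_1e^(-3t)sin(3t) - 3K_1e^(-3t)cos(3t) - 3K_2e^(-3t)sin(3t) - K_2e^(-3t)cos(3t)

Coefficient matrix A = [[18, 15], [-30, -24]].
Characteristic polynomial det(A - λI) = λ^2 + 6λ + 18 = 0.
Eigenvalues λ = -3 ± 3i (complex conjugate pair).
For λ=-3+3i: an eigenvector is (2,-3) - i(-1,1) = (2 + i, -3 - i).
A real fundamental pair from Re and Im of e^((-3+3i)t)v: X_1 = e^(-3t)(cos(3t)·(2,-3) + sin(3t)·(-1,1)), X_2 = e^(-3t)(sin(3t)·(2,-3) - cos(3t)·(-1,1)).
General solution: K_1X_1 + K_2X_2.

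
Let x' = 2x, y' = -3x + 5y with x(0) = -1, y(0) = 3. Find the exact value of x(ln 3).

-9

A = [[2,0],[-3,5]]; eigenvalues λ = 5, 2.
Eigenvectors: (0,-1) for λ=5, (1,1) for λ=2.
From the initial condition, c_1 = -4, c_2 = -1.
x(ln 3) = (-4)(3^5)(0) + (-1)(3^2)(1) = -9.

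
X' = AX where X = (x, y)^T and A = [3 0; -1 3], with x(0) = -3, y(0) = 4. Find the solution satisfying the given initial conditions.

x(t) = -3e^(3t), y(t) = 3te^(3t) + 4e^(3t)

Coefficient matrix A = [[3, 0], [-1, 3]].
Characteristic polynomial det(A - λI) = λ^2 - 6λ + 9 = 0.
Single eigenvalue λ = 3 with algebraic multiplicity 2.
Eigenvector v = (0,1); generalized eigenvector w with (A-λI)w=v is (-1,3).
General solution: e^(3t)[C_1·v + C_2·(t·v + w)].
Applying x(0)=-3, y(0)=4 gives C_1=-5, C_2=3.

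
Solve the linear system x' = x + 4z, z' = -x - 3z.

Coefficient matrix A = [[1, 4], [-1, -3]].
Characteristic polynomial det(A - λI) = λ^2 + 2λ + 1 = 0.
Single eigenvalue λ = -1 with algebraic multiplicity 2.
Eigenvector v = (-2,1); generalized eigenvector w with (A-λI)w=v is (-3,1).
General solution: e^(-t)[K_1·v + K_2·(t·v + w)].

x(t) = -2K_1e^(-t) - 2K_2te^(-t) - 3K_2e^(-t), z(t) = K_1e^(-t) + K_2te^(-t) + K_2e^(-t)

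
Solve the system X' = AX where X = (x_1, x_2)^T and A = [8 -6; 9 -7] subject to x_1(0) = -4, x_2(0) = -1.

Coefficient matrix A = [[8, -6], [9, -7]].
Characteristic polynomial det(A - λI) = λ^2 - λ - 2 = 0.
Eigenvalues λ = 2, -1.
For λ=2: (A-λI) row 1 is [6, -6], so an eigenvector is (-1, -1).
For λ=-1: (A-λI) row 1 is [9, -6], so an eigenvector is (2, 3).
General solution: C_1e^(2t)(-1,-1) + C_2e^(-t)(2,3).
Applying x_1(0)=-4, x_2(0)=-1 gives C_1=10, C_2=3.

x_1(t) = -10e^(2t) + 6e^(-t), x_2(t) = -10e^(2t) + 9e^(-t)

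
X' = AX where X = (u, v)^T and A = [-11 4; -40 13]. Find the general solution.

Coefficient matrix A = [[-11, 4], [-40, 13]].
Characteristic polynomial det(A - λI) = λ^2 - 2λ + 17 = 0.
Eigenvalues λ = 1 ± 4i (complex conjugate pair).
For λ=1+4i: an eigenvector is (1,3) - i(0,-1) = (1, 3 + i).
A real fundamental pair from Re and Im of e^((1+4i)t)v: X_1 = e^(t)(cos(4t)·(1,3) + sin(4t)·(0,-1)), X_2 = e^(t)(sin(4t)·(1,3) - cos(4t)·(0,-1)).
General solution: c_1X_1 + c_2X_2.

u(t) = c_1e^(t)cos(4t) + c_2e^(t)sin(4t), v(t) = -c_1e^(t)sin(4t) + 3c_1e^(t)cos(4t) + 3c_2e^(t)sin(4t) + c_2e^(t)cos(4t)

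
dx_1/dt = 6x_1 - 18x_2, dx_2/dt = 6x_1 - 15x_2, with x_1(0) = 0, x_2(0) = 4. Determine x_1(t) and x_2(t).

Coefficient matrix A = [[6, -18], [6, -15]].
Characteristic polynomial det(A - λI) = λ^2 + 9λ + 18 = 0.
Eigenvalues λ = -3, -6.
For λ=-3: (A-λI) row 1 is [9, -18], so an eigenvector is (-2, -1).
For λ=-6: (A-λI) row 1 is [12, -18], so an eigenvector is (-3, -2).
General solution: K_1e^(-3t)(-2,-1) + K_2e^(-6t)(-3,-2).
Applying x_1(0)=0, x_2(0)=4 gives K_1=12, K_2=-8.

x_1(t) = -24e^(-3t) + 24e^(-6t), x_2(t) = -12e^(-3t) + 16e^(-6t)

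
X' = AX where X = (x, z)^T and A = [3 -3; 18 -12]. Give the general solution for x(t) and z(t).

Coefficient matrix A = [[3, -3], [18, -12]].
Characteristic polynomial det(A - λI) = λ^2 + 9λ + 18 = 0.
Eigenvalues λ = -6, -3.
For λ=-6: (A-λI) row 1 is [9, -3], so an eigenvector is (-1, -3).
For λ=-3: (A-λI) row 1 is [6, -3], so an eigenvector is (1, 2).
General solution: c_1e^(-6t)(-1,-3) + c_2e^(-3t)(1,2).

x(t) = -c_1e^(-6t) + c_2e^(-3t), z(t) = -3c_1e^(-6t) + 2c_2e^(-3t)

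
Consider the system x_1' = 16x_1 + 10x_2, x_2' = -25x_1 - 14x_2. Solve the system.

Coefficient matrix A = [[16, 10], [-25, -14]].
Characteristic polynomial det(A - λI) = λ^2 - 2λ + 26 = 0.
Eigenvalues λ = 1 ± 5i (complex conjugate pair).
For λ=1+5i: an eigenvector is (1,-1) - i(1,-2) = (1 - i, -1 + 2i).
A real fundamental pair from Re and Im of e^((1+5i)t)v: X_1 = e^(t)(cos(5t)·(1,-1) + sin(5t)·(1,-2)), X_2 = e^(t)(sin(5t)·(1,-1) - cos(5t)·(1,-2)).
General solution: C_1X_1 + C_2X_2.

x_1(t) = C_1e^(t)sin(5t) + C_1e^(t)cos(5t) + C_2e^(t)sin(5t) - C_2e^(t)cos(5t), x_2(t) = -2C_1e^(t)sin(5t) - C_1e^(t)cos(5t) - C_2e^(t)sin(5t) + 2C_2e^(t)cos(5t)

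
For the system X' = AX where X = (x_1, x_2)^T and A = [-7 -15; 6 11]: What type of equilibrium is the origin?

unstable spiral

A = [[-7,-15],[6,11]]; det(A-λI) = λ^2 - 4λ + 13.
λ = 2 ± 3i: positive real part.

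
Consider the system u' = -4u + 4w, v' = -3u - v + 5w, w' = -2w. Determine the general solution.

Coefficient matrix A = [[-4, 0, 4], [-3, -1, 5], [0, 0, -2]].
det(A - λI) = 0 gives eigenvalues λ = -4, -1, -2.
For λ=-4: eigenvector (1,1,0).
For λ=-1: eigenvector (0,1,0).
For λ=-2: eigenvector (2,1,1).
General solution: C_1e^(-4t)(1,1,0) + C_2e^(-t)(0,1,0) + C_3e^(-2t)(2,1,1).

u(t) = C_1e^(-4t) + 2C_3e^(-2t), v(t) = C_1e^(-4t) + C_2e^(-t) + C_3e^(-2t), w(t) = C_3e^(-2t)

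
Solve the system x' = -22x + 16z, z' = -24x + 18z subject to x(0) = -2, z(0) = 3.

Coefficient matrix A = [[-22, 16], [-24, 18]].
Characteristic polynomial det(A - λI) = λ^2 + 4λ - 12 = 0.
Eigenvalues λ = 2, -6.
For λ=2: (A-λI) row 1 is [-24, 16], so an eigenvector is (2, 3).
For λ=-6: (A-λI) row 1 is [-16, 16], so an eigenvector is (1, 1).
General solution: C_1e^(2t)(2,3) + C_2e^(-6t)(1,1).
Applying x(0)=-2, z(0)=3 gives C_1=5, C_2=-12.

x(t) = 10e^(2t) - 12e^(-6t), z(t) = 15e^(2t) - 12e^(-6t)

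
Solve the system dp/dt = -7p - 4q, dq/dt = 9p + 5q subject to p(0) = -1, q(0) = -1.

Coefficient matrix A = [[-7, -4], [9, 5]].
Characteristic polynomial det(A - λI) = λ^2 + 2λ + 1 = 0.
Single eigenvalue λ = -1 with algebraic multiplicity 2.
Eigenvector v = (-2,3); generalized eigenvector w with (A-λI)w=v is (1,-1).
General solution: e^(-t)[c_1·v + c_2·(t·v + w)].
Applying p(0)=-1, q(0)=-1 gives c_1=-2, c_2=-5.

p(t) = 10te^(-t) - e^(-t), q(t) = -15te^(-t) - e^(-t)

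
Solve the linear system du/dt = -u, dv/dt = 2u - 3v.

Coefficient matrix A = [[-1, 0], [2, -3]].
Characteristic polynomial det(A - λI) = λ^2 + 4λ + 3 = 0.
Eigenvalues λ = -1, -3.
For λ=-1: (A-λI) row 2 is [2, -2], so an eigenvector is (-1, -1).
For λ=-3: (A-λI) row 1 is [2, 0], so an eigenvector is (0, 1).
General solution: C_1e^(-t)(-1,-1) + C_2e^(-3t)(0,1).

u(t) = -C_1e^(-t), v(t) = -C_1e^(-t) + C_2e^(-3t)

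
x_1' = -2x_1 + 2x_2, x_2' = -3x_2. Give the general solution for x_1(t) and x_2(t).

Coefficient matrix A = [[-2, 2], [0, -3]].
Characteristic polynomial det(A - λI) = λ^2 + 5λ + 6 = 0.
Eigenvalues λ = -3, -2.
For λ=-3: (A-λI) row 1 is [1, 2], so an eigenvector is (-2, 1).
For λ=-2: (A-λI) row 1 is [0, 2], so an eigenvector is (1, 0).
General solution: K_1e^(-3t)(-2,1) + K_2e^(-2t)(1,0).

x_1(t) = -2K_1e^(-3t) + K_2e^(-2t), x_2(t) = K_1e^(-3t)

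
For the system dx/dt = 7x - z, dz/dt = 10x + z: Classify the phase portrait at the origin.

unstable spiral

A = [[7,-1],[10,1]]; det(A-λI) = λ^2 - 8λ + 17.
λ = 4 ± i: positive real part.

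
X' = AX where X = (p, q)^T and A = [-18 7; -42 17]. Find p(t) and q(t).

p(t) = c_1e^(-4t) + c_2e^(3t), q(t) = 2c_1e^(-4t) + 3c_2e^(3t)

Coefficient matrix A = [[-18, 7], [-42, 17]].
Characteristic polynomial det(A - λI) = λ^2 + λ - 12 = 0.
Eigenvalues λ = -4, 3.
For λ=-4: (A-λI) row 1 is [-14, 7], so an eigenvector is (1, 2).
For λ=3: (A-λI) row 1 is [-21, 7], so an eigenvector is (1, 3).
General solution: c_1e^(-4t)(1,2) + c_2e^(3t)(1,3).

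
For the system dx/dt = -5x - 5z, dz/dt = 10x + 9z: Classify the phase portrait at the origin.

unstable spiral

A = [[-5,-5],[10,9]]; det(A-λI) = λ^2 - 4λ + 5.
λ = 2 ± i: positive real part.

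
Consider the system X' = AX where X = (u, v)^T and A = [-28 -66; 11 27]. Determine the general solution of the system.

u(t) = 2c_1e^(5t) - 3c_2e^(-6t), v(t) = -c_1e^(5t) + c_2e^(-6t)

Coefficient matrix A = [[-28, -66], [11, 27]].
Characteristic polynomial det(A - λI) = λ^2 + λ - 30 = 0.
Eigenvalues λ = 5, -6.
For λ=5: (A-λI) row 1 is [-33, -66], so an eigenvector is (2, -1).
For λ=-6: (A-λI) row 1 is [-22, -66], so an eigenvector is (-3, 1).
General solution: c_1e^(5t)(2,-1) + c_2e^(-6t)(-3,1).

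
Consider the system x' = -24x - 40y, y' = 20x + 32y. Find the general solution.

Coefficient matrix A = [[-24, -40], [20, 32]].
Characteristic polynomial det(A - λI) = λ^2 - 8λ + 32 = 0.
Eigenvalues λ = 4 ± 4i (complex conjugate pair).
For λ=4+4i: an eigenvector is (1,-1) - i(3,-2) = (1 - 3i, -1 + 2i).
A real fundamental pair from Re and Im of e^((4+4i)t)v: X_1 = e^(4t)(cos(4t)·(1,-1) + sin(4t)·(3,-2)), X_2 = e^(4t)(sin(4t)·(1,-1) - cos(4t)·(3,-2)).
General solution: C_1X_1 + C_2X_2.

x(t) = 3C_1e^(4t)sin(4t) + C_1e^(4t)cos(4t) + C_2e^(4t)sin(4t) - 3C_2e^(4t)cos(4t), y(t) = -2C_1e^(4t)sin(4t) - C_1e^(4t)cos(4t) - C_2e^(4t)sin(4t) + 2C_2e^(4t)cos(4t)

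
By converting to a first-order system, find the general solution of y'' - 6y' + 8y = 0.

Let x_1 = y, x_2 = y'. Then x_1' = x_2 and x_2' = -8x_1 + 6x_2.
A = [[0,1],[-8,6]]; det(A-λI) = λ^2 - 6λ + 8.
Eigenvalues λ = 2, 4 with eigenvectors (1,2), (1,4).

y(t) = c_1e^(2t) + c_2e^(4t)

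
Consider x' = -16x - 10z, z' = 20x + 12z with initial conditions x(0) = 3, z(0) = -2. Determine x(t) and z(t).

Coefficient matrix A = [[-16, -10], [20, 12]].
Characteristic polynomial det(A - λI) = λ^2 + 4λ + 8 = 0.
Eigenvalues λ = -2 ± 2i (complex conjugate pair).
For λ=-2+2i: an eigenvector is (-1,1) - i(2,-3) = (-1 - 2i, 1 + 3i).
A real fundamental pair from Re and Im of e^((-2+2i)t)v: X_1 = e^(-2t)(cos(2t)·(-1,1) + sin(2t)·(2,-3)), X_2 = e^(-2t)(sin(2t)·(-1,1) - cos(2t)·(2,-3)).
General solution: K_1X_1 + K_2X_2.
Applying x(0)=3, z(0)=-2 gives K_1=-5, K_2=1.

x(t) = -11e^(-2t)sin(2t) + 3e^(-2t)cos(2t), z(t) = 16e^(-2t)sin(2t) - 2e^(-2t)cos(2t)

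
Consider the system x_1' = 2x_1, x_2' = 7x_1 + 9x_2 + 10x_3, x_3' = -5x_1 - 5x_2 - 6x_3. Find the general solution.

Coefficient matrix A = [[2, 0, 0], [7, 9, 10], [-5, -5, -6]].
det(A - λI) = 0 gives eigenvalues λ = -1, 2, 4.
For λ=-1: eigenvector (0,1,-1).
For λ=2: eigenvector (1,-1,0).
For λ=4: eigenvector (0,2,-1).
General solution: C_1e^(-t)(0,1,-1) + C_2e^(2t)(1,-1,0) + C_3e^(4t)(0,2,-1).

x_1(t) = C_2e^(2t), x_2(t) = C_1e^(-t) - C_2e^(2t) + 2C_3e^(4t), x_3(t) = -C_1e^(-t) - C_3e^(4t)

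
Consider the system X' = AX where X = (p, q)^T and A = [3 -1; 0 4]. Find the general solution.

Coefficient matrix A = [[3, -1], [0, 4]].
Characteristic polynomial det(A - λI) = λ^2 - 7λ + 12 = 0.
Eigenvalues λ = 4, 3.
For λ=4: (A-λI) row 1 is [-1, -1], so an eigenvector is (1, -1).
For λ=3: (A-λI) row 1 is [0, -1], so an eigenvector is (-1, 0).
General solution: C_1e^(4t)(1,-1) + C_2e^(3t)(-1,0).

p(t) = C_1e^(4t) - C_2e^(3t), q(t) = -C_1e^(4t)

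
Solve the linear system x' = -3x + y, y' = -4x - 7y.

x(t) = C_1e^(-5t) + C_2te^(-5t) + 2C_2e^(-5t), y(t) = -2C_1e^(-5t) - 2C_2te^(-5t) - 3C_2e^(-5t)

Coefficient matrix A = [[-3, 1], [-4, -7]].
Characteristic polynomial det(A - λI) = λ^2 + 10λ + 25 = 0.
Single eigenvalue λ = -5 with algebraic multiplicity 2.
Eigenvector v = (1,-2); generalized eigenvector w with (A-λI)w=v is (2,-3).
General solution: e^(-5t)[C_1·v + C_2·(t·v + w)].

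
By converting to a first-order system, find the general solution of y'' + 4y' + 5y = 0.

y(t) = C_1e^(-2t)cos(t) + C_2e^(-2t)sin(t)

Let x_1 = y, x_2 = y'. Then x_1' = x_2 and x_2' = -5x_1 - 4x_2.
A = [[0,1],[-5,-4]]; det(A-λI) = λ^2 + 4λ + 5.
Eigenvalues λ = -2 ± i.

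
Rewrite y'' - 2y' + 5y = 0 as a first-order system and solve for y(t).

y(t) = c_1e^(t)cos(2t) + c_2e^(t)sin(2t)

Let x_1 = y, x_2 = y'. Then x_1' = x_2 and x_2' = -5x_1 + 2x_2.
A = [[0,1],[-5,2]]; det(A-λI) = λ^2 - 2λ + 5.
Eigenvalues λ = 1 ± 2i.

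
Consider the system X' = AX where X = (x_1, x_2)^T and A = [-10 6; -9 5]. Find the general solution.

x_1(t) = 2C_1e^(-t) - C_2e^(-4t), x_2(t) = 3C_1e^(-t) - C_2e^(-4t)

Coefficient matrix A = [[-10, 6], [-9, 5]].
Characteristic polynomial det(A - λI) = λ^2 + 5λ + 4 = 0.
Eigenvalues λ = -1, -4.
For λ=-1: (A-λI) row 1 is [-9, 6], so an eigenvector is (2, 3).
For λ=-4: (A-λI) row 1 is [-6, 6], so an eigenvector is (-1, -1).
General solution: C_1e^(-t)(2,3) + C_2e^(-4t)(-1,-1).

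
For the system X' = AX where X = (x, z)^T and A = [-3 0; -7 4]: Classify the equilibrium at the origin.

A = [[-3,0],[-7,4]]; det(A-λI) = λ^2 - λ - 12.
λ = -3, 4: opposite signs.

saddle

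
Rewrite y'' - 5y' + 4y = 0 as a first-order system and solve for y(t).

Let x_1 = y, x_2 = y'. Then x_1' = x_2 and x_2' = -4x_1 + 5x_2.
A = [[0,1],[-4,5]]; det(A-λI) = λ^2 - 5λ + 4.
Eigenvalues λ = 4, 1 with eigenvectors (1,4), (1,1).

y(t) = c_1e^(4t) + c_2e^(t)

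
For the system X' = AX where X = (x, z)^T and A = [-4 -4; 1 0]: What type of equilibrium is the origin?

A = [[-4,-4],[1,0]]; det(A-λI) = λ^2 + 4λ + 4.
repeated λ = -2 with a single eigenvector.

stable improper node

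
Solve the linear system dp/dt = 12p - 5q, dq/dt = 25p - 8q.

p(t) = -c_1e^(2t)sin(5t) + c_2e^(2t)cos(5t), q(t) = -2c_1e^(2t)sin(5t) + c_1e^(2t)cos(5t) + c_2e^(2t)sin(5t) + 2c_2e^(2t)cos(5t)

Coefficient matrix A = [[12, -5], [25, -8]].
Characteristic polynomial det(A - λI) = λ^2 - 4λ + 29 = 0.
Eigenvalues λ = 2 ± 5i (complex conjugate pair).
For λ=2+5i: an eigenvector is (0,1) - i(-1,-2) = (0 + i, 1 + 2i).
A real fundamental pair from Re and Im of e^((2+5i)t)v: X_1 = e^(2t)(cos(5t)·(0,1) + sin(5t)·(-1,-2)), X_2 = e^(2t)(sin(5t)·(0,1) - cos(5t)·(-1,-2)).
General solution: c_1X_1 + c_2X_2.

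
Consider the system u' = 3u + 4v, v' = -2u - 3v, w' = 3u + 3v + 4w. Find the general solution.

Coefficient matrix A = [[3, 4, 0], [-2, -3, 0], [3, 3, 4]].
det(A - λI) = 0 gives eigenvalues λ = -1, 1, 4.
For λ=-1: eigenvector (1,-1,0).
For λ=1: eigenvector (2,-1,-1).
For λ=4: eigenvector (0,0,1).
General solution: C_1e^(-t)(1,-1,0) + C_2e^(t)(2,-1,-1) + C_3e^(4t)(0,0,1).

u(t) = C_1e^(-t) + 2C_2e^(t), v(t) = -C_1e^(-t) - C_2e^(t), w(t) = -C_2e^(t) + C_3e^(4t)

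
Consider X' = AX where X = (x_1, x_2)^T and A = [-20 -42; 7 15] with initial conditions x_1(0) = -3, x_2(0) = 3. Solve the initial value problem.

x_1(t) = -12e^(t) + 9e^(-6t), x_2(t) = 6e^(t) - 3e^(-6t)

Coefficient matrix A = [[-20, -42], [7, 15]].
Characteristic polynomial det(A - λI) = λ^2 + 5λ - 6 = 0.
Eigenvalues λ = -6, 1.
For λ=-6: (A-λI) row 1 is [-14, -42], so an eigenvector is (-3, 1).
For λ=1: (A-λI) row 1 is [-21, -42], so an eigenvector is (-2, 1).
General solution: c_1e^(-6t)(-3,1) + c_2e^(t)(-2,1).
Applying x_1(0)=-3, x_2(0)=3 gives c_1=-3, c_2=6.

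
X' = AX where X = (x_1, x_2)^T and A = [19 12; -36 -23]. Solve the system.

x_1(t) = 2C_1e^(t) - C_2e^(-5t), x_2(t) = -3C_1e^(t) + 2C_2e^(-5t)

Coefficient matrix A = [[19, 12], [-36, -23]].
Characteristic polynomial det(A - λI) = λ^2 + 4λ - 5 = 0.
Eigenvalues λ = 1, -5.
For λ=1: (A-λI) row 1 is [18, 12], so an eigenvector is (2, -3).
For λ=-5: (A-λI) row 1 is [24, 12], so an eigenvector is (-1, 2).
General solution: C_1e^(t)(2,-3) + C_2e^(-5t)(-1,2).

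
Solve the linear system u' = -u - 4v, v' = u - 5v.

u(t) = 2c_1e^(-3t) + 2c_2te^(-3t) - 3c_2e^(-3t), v(t) = c_1e^(-3t) + c_2te^(-3t) - 2c_2e^(-3t)

Coefficient matrix A = [[-1, -4], [1, -5]].
Characteristic polynomial det(A - λI) = λ^2 + 6λ + 9 = 0.
Single eigenvalue λ = -3 with algebraic multiplicity 2.
Eigenvector v = (2,1); generalized eigenvector w with (A-λI)w=v is (-3,-2).
General solution: e^(-3t)[c_1·v + c_2·(t·v + w)].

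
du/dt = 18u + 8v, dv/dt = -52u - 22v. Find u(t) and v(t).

Coefficient matrix A = [[18, 8], [-52, -22]].
Characteristic polynomial det(A - λI) = λ^2 + 4λ + 20 = 0.
Eigenvalues λ = -2 ± 4i (complex conjugate pair).
For λ=-2+4i: an eigenvector is (-1,2) - i(-1,3) = (-1 + i, 2 - 3i).
A real fundamental pair from Re and Im of e^((-2+4i)t)v: X_1 = e^(-2t)(cos(4t)·(-1,2) + sin(4t)·(-1,3)), X_2 = e^(-2t)(sin(4t)·(-1,2) - cos(4t)·(-1,3)).
General solution: K_1X_1 + K_2X_2.

u(t) = -K_1e^(-2t)sin(4t) - K_1e^(-2t)cos(4t) - K_2e^(-2t)sin(4t) + K_2e^(-2t)cos(4t), v(t) = 3K_1e^(-2t)sin(4t) + 2K_1e^(-2t)cos(4t) + 2K_2e^(-2t)sin(4t) - 3K_2e^(-2t)cos(4t)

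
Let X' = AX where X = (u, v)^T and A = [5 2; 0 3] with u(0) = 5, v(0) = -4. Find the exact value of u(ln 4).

A = [[5,2],[0,3]]; eigenvalues λ = 5, 3.
Eigenvectors: (-1,0) for λ=5, (-1,1) for λ=3.
From the initial condition, c_1 = -1, c_2 = -4.
u(ln 4) = (-1)(4^5)(-1) + (-4)(4^3)(-1) = 1280.

1280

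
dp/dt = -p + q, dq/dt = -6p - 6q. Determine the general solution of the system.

p(t) = -c_1e^(-4t) + c_2e^(-3t), q(t) = 3c_1e^(-4t) - 2c_2e^(-3t)

Coefficient matrix A = [[-1, 1], [-6, -6]].
Characteristic polynomial det(A - λI) = λ^2 + 7λ + 12 = 0.
Eigenvalues λ = -4, -3.
For λ=-4: (A-λI) row 1 is [3, 1], so an eigenvector is (-1, 3).
For λ=-3: (A-λI) row 1 is [2, 1], so an eigenvector is (1, -2).
General solution: c_1e^(-4t)(-1,3) + c_2e^(-3t)(1,-2).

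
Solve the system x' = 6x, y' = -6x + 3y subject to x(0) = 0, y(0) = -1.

Coefficient matrix A = [[6, 0], [-6, 3]].
Characteristic polynomial det(A - λI) = λ^2 - 9λ + 18 = 0.
Eigenvalues λ = 6, 3.
For λ=6: (A-λI) row 2 is [-6, -3], so an eigenvector is (-1, 2).
For λ=3: (A-λI) row 1 is [3, 0], so an eigenvector is (0, 1).
General solution: K_1e^(6t)(-1,2) + K_2e^(3t)(0,1).
Applying x(0)=0, y(0)=-1 gives K_1=0, K_2=-1.

x(t) = 0, y(t) = -e^(3t)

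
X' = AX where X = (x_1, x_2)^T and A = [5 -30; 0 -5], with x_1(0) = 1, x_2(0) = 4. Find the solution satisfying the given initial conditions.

Coefficient matrix A = [[5, -30], [0, -5]].
Characteristic polynomial det(A - λI) = λ^2 - 25 = 0.
Eigenvalues λ = -5, 5.
For λ=-5: (A-λI) row 1 is [10, -30], so an eigenvector is (-3, -1).
For λ=5: (A-λI) row 1 is [0, -30], so an eigenvector is (1, 0).
General solution: c_1e^(-5t)(-3,-1) + c_2e^(5t)(1,0).
Applying x_1(0)=1, x_2(0)=4 gives c_1=-4, c_2=-11.

x_1(t) = -11e^(5t) + 12e^(-5t), x_2(t) = 4e^(-5t)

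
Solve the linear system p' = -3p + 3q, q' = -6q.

Coefficient matrix A = [[-3, 3], [0, -6]].
Characteristic polynomial det(A - λI) = λ^2 + 9λ + 18 = 0.
Eigenvalues λ = -3, -6.
For λ=-3: (A-λI) row 1 is [0, 3], so an eigenvector is (-1, 0).
For λ=-6: (A-λI) row 1 is [3, 3], so an eigenvector is (-1, 1).
General solution: K_1e^(-3t)(-1,0) + K_2e^(-6t)(-1,1).

p(t) = -K_1e^(-3t) - K_2e^(-6t), q(t) = K_2e^(-6t)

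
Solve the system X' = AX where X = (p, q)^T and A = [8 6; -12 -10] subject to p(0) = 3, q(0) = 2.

p(t) = 8e^(2t) - 5e^(-4t), q(t) = -8e^(2t) + 10e^(-4t)

Coefficient matrix A = [[8, 6], [-12, -10]].
Characteristic polynomial det(A - λI) = λ^2 + 2λ - 8 = 0.
Eigenvalues λ = -4, 2.
For λ=-4: (A-λI) row 1 is [12, 6], so an eigenvector is (1, -2).
For λ=2: (A-λI) row 1 is [6, 6], so an eigenvector is (-1, 1).
General solution: K_1e^(-4t)(1,-2) + K_2e^(2t)(-1,1).
Applying p(0)=3, q(0)=2 gives K_1=-5, K_2=-8.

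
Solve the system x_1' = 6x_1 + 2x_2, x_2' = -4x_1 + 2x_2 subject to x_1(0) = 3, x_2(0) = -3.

Coefficient matrix A = [[6, 2], [-4, 2]].
Characteristic polynomial det(A - λI) = λ^2 - 8λ + 20 = 0.
Eigenvalues λ = 4 ± 2i (complex conjugate pair).
For λ=4+2i: an eigenvector is (0,1) - i(1,-1) = (0 - i, 1 + i).
A real fundamental pair from Re and Im of e^((4+2i)t)v: X_1 = e^(4t)(cos(2t)·(0,1) + sin(2t)·(1,-1)), X_2 = e^(4t)(sin(2t)·(0,1) - cos(2t)·(1,-1)).
General solution: K_1X_1 + K_2X_2.
Applying x_1(0)=3, x_2(0)=-3 gives K_1=0, K_2=-3.

x_1(t) = 3e^(4t)cos(2t), x_2(t) = -3e^(4t)sin(2t) - 3e^(4t)cos(2t)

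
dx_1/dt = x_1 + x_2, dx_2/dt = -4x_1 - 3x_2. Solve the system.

Coefficient matrix A = [[1, 1], [-4, -3]].
Characteristic polynomial det(A - λI) = λ^2 + 2λ + 1 = 0.
Single eigenvalue λ = -1 with algebraic multiplicity 2.
Eigenvector v = (1,-2); generalized eigenvector w with (A-λI)w=v is (-1,3).
General solution: e^(-t)[K_1·v + K_2·(t·v + w)].

x_1(t) = K_1e^(-t) + K_2te^(-t) - K_2e^(-t), x_2(t) = -2K_1e^(-t) - 2K_2te^(-t) + 3K_2e^(-t)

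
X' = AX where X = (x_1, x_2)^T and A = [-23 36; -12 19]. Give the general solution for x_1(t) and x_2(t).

x_1(t) = 2K_1e^(-5t) + 3K_2e^(t), x_2(t) = K_1e^(-5t) + 2K_2e^(t)

Coefficient matrix A = [[-23, 36], [-12, 19]].
Characteristic polynomial det(A - λI) = λ^2 + 4λ - 5 = 0.
Eigenvalues λ = -5, 1.
For λ=-5: (A-λI) row 1 is [-18, 36], so an eigenvector is (2, 1).
For λ=1: (A-λI) row 1 is [-24, 36], so an eigenvector is (3, 2).
General solution: K_1e^(-5t)(2,1) + K_2e^(t)(3,2).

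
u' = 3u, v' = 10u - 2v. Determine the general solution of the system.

u(t) = -K_1e^(3t), v(t) = -2K_1e^(3t) - K_2e^(-2t)

Coefficient matrix A = [[3, 0], [10, -2]].
Characteristic polynomial det(A - λI) = λ^2 - λ - 6 = 0.
Eigenvalues λ = 3, -2.
For λ=3: (A-λI) row 2 is [10, -5], so an eigenvector is (-1, -2).
For λ=-2: (A-λI) row 1 is [5, 0], so an eigenvector is (0, -1).
General solution: K_1e^(3t)(-1,-2) + K_2e^(-2t)(0,-1).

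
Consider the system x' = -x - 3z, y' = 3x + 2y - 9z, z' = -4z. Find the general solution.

Coefficient matrix A = [[-1, 0, -3], [3, 2, -9], [0, 0, -4]].
det(A - λI) = 0 gives eigenvalues λ = -4, 2, -1.
For λ=-4: eigenvector (1,1,1).
For λ=2: eigenvector (0,1,0).
For λ=-1: eigenvector (1,-1,0).
General solution: K_1e^(-4t)(1,1,1) + K_2e^(2t)(0,1,0) + K_3e^(-t)(1,-1,0).

x(t) = K_1e^(-4t) + K_3e^(-t), y(t) = K_1e^(-4t) + K_2e^(2t) - K_3e^(-t), z(t) = K_1e^(-4t)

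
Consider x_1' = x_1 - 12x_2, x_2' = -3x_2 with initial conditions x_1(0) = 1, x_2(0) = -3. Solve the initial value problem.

Coefficient matrix A = [[1, -12], [0, -3]].
Characteristic polynomial det(A - λI) = λ^2 + 2λ - 3 = 0.
Eigenvalues λ = -3, 1.
For λ=-3: (A-λI) row 1 is [4, -12], so an eigenvector is (3, 1).
For λ=1: (A-λI) row 1 is [0, -12], so an eigenvector is (-1, 0).
General solution: K_1e^(-3t)(3,1) + K_2e^(t)(-1,0).
Applying x_1(0)=1, x_2(0)=-3 gives K_1=-3, K_2=-10.

x_1(t) = 10e^(t) - 9e^(-3t), x_2(t) = -3e^(-3t)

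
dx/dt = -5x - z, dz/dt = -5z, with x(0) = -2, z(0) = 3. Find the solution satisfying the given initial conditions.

x(t) = -3te^(-5t) - 2e^(-5t), z(t) = 3e^(-5t)

Coefficient matrix A = [[-5, -1], [0, -5]].
Characteristic polynomial det(A - λI) = λ^2 + 10λ + 25 = 0.
Single eigenvalue λ = -5 with algebraic multiplicity 2.
Eigenvector v = (-1,0); generalized eigenvector w with (A-λI)w=v is (3,1).
General solution: e^(-5t)[K_1·v + K_2·(t·v + w)].
Applying x(0)=-2, z(0)=3 gives K_1=11, K_2=3.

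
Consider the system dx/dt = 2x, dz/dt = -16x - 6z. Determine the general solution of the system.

x(t) = C_2e^(2t), z(t) = -C_1e^(-6t) - 2C_2e^(2t)

Coefficient matrix A = [[2, 0], [-16, -6]].
Characteristic polynomial det(A - λI) = λ^2 + 4λ - 12 = 0.
Eigenvalues λ = -6, 2.
For λ=-6: (A-λI) row 1 is [8, 0], so an eigenvector is (0, -1).
For λ=2: (A-λI) row 2 is [-16, -8], so an eigenvector is (1, -2).
General solution: C_1e^(-6t)(0,-1) + C_2e^(2t)(1,-2).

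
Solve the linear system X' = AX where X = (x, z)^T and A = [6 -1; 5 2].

Coefficient matrix A = [[6, -1], [5, 2]].
Characteristic polynomial det(A - λI) = λ^2 - 8λ + 17 = 0.
Eigenvalues λ = 4 ± i (complex conjugate pair).
For λ=4+i: an eigenvector is (0,-1) - i(1,2) = (0 - i, -1 - 2i).
A real fundamental pair from Re and Im of e^((4+i)t)v: X_1 = e^(4t)(cos(t)·(0,-1) + sin(t)·(1,2)), X_2 = e^(4t)(sin(t)·(0,-1) - cos(t)·(1,2)).
General solution: c_1X_1 + c_2X_2.

x(t) = c_1e^(4t)sin(t) - c_2e^(4t)cos(t), z(t) = 2c_1e^(4t)sin(t) - c_1e^(4t)cos(t) - c_2e^(4t)sin(t) - 2c_2e^(4t)cos(t)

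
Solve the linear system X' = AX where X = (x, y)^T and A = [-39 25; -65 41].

Coefficient matrix A = [[-39, 25], [-65, 41]].
Characteristic polynomial det(A - λI) = λ^2 - 2λ + 26 = 0.
Eigenvalues λ = 1 ± 5i (complex conjugate pair).
For λ=1+5i: an eigenvector is (1,2) - i(2,3) = (1 - 2i, 2 - 3i).
A real fundamental pair from Re and Im of e^((1+5i)t)v: X_1 = e^(t)(cos(5t)·(1,2) + sin(5t)·(2,3)), X_2 = e^(t)(sin(5t)·(1,2) - cos(5t)·(2,3)).
General solution: c_1X_1 + c_2X_2.

x(t) = 2c_1e^(t)sin(5t) + c_1e^(t)cos(5t) + c_2e^(t)sin(5t) - 2c_2e^(t)cos(5t), y(t) = 3c_1e^(t)sin(5t) + 2c_1e^(t)cos(5t) + 2c_2e^(t)sin(5t) - 3c_2e^(t)cos(5t)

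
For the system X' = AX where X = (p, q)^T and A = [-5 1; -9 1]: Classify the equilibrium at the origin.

stable improper node

A = [[-5,1],[-9,1]]; det(A-λI) = λ^2 + 4λ + 4.
repeated λ = -2 with a single eigenvector.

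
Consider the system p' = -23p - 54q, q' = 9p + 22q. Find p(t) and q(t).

p(t) = -3K_1e^(-5t) - 2K_2e^(4t), q(t) = K_1e^(-5t) + K_2e^(4t)

Coefficient matrix A = [[-23, -54], [9, 22]].
Characteristic polynomial det(A - λI) = λ^2 + λ - 20 = 0.
Eigenvalues λ = -5, 4.
For λ=-5: (A-λI) row 1 is [-18, -54], so an eigenvector is (-3, 1).
For λ=4: (A-λI) row 1 is [-27, -54], so an eigenvector is (-2, 1).
General solution: K_1e^(-5t)(-3,1) + K_2e^(4t)(-2,1).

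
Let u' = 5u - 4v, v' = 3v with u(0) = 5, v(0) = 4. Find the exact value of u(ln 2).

-32

A = [[5,-4],[0,3]]; eigenvalues λ = 5, 3.
Eigenvectors: (1,0) for λ=5, (-2,-1) for λ=3.
From the initial condition, c_1 = -3, c_2 = -4.
u(ln 2) = (-3)(2^5)(1) + (-4)(2^3)(-2) = -32.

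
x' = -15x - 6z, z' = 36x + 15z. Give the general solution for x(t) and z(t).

x(t) = -C_1e^(3t) - C_2e^(-3t), z(t) = 3C_1e^(3t) + 2C_2e^(-3t)

Coefficient matrix A = [[-15, -6], [36, 15]].
Characteristic polynomial det(A - λI) = λ^2 - 9 = 0.
Eigenvalues λ = 3, -3.
For λ=3: (A-λI) row 1 is [-18, -6], so an eigenvector is (-1, 3).
For λ=-3: (A-λI) row 1 is [-12, -6], so an eigenvector is (-1, 2).
General solution: C_1e^(3t)(-1,3) + C_2e^(-3t)(-1,2).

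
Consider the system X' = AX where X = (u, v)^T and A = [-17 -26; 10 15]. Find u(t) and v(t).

u(t) = -3K_1e^(-t)sin(2t) + 2K_1e^(-t)cos(2t) + 2K_2e^(-t)sin(2t) + 3K_2e^(-t)cos(2t), v(t) = 2K_1e^(-t)sin(2t) - K_1e^(-t)cos(2t) - K_2e^(-t)sin(2t) - 2K_2e^(-t)cos(2t)

Coefficient matrix A = [[-17, -26], [10, 15]].
Characteristic polynomial det(A - λI) = λ^2 + 2λ + 5 = 0.
Eigenvalues λ = -1 ± 2i (complex conjugate pair).
For λ=-1+2i: an eigenvector is (2,-1) - i(-3,2) = (2 + 3i, -1 - 2i).
A real fundamental pair from Re and Im of e^((-1+2i)t)v: X_1 = e^(-t)(cos(2t)·(2,-1) + sin(2t)·(-3,2)), X_2 = e^(-t)(sin(2t)·(2,-1) - cos(2t)·(-3,2)).
General solution: K_1X_1 + K_2X_2.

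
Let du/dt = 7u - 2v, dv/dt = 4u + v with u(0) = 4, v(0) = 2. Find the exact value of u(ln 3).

1404

A = [[7,-2],[4,1]]; eigenvalues λ = 3, 5.
Eigenvectors: (1,2) for λ=3, (1,1) for λ=5.
From the initial condition, c_1 = -2, c_2 = 6.
u(ln 3) = (-2)(3^3)(1) + (6)(3^5)(1) = 1404.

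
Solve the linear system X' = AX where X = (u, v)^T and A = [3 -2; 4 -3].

Coefficient matrix A = [[3, -2], [4, -3]].
Characteristic polynomial det(A - λI) = λ^2 - 1 = 0.
Eigenvalues λ = 1, -1.
For λ=1: (A-λI) row 1 is [2, -2], so an eigenvector is (-1, -1).
For λ=-1: (A-λI) row 1 is [4, -2], so an eigenvector is (-1, -2).
General solution: C_1e^(t)(-1,-1) + C_2e^(-t)(-1,-2).

u(t) = -C_1e^(t) - C_2e^(-t), v(t) = -C_1e^(t) - 2C_2e^(-t)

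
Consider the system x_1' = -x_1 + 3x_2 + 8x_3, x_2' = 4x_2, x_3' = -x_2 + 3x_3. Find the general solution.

x_1(t) = K_1e^(-t) - K_2e^(4t) + 2K_3e^(3t), x_2(t) = K_2e^(4t), x_3(t) = -K_2e^(4t) + K_3e^(3t)

Coefficient matrix A = [[-1, 3, 8], [0, 4, 0], [0, -1, 3]].
det(A - λI) = 0 gives eigenvalues λ = -1, 4, 3.
For λ=-1: eigenvector (1,0,0).
For λ=4: eigenvector (-1,1,-1).
For λ=3: eigenvector (2,0,1).
General solution: K_1e^(-t)(1,0,0) + K_2e^(4t)(-1,1,-1) + K_3e^(3t)(2,0,1).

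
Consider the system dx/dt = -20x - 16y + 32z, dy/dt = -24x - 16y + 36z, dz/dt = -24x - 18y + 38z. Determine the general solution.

Coefficient matrix A = [[-20, -16, 32], [-24, -16, 36], [-24, -18, 38]].
det(A - λI) = 0 gives eigenvalues λ = -4, 4, 2.
For λ=-4: eigenvector (1,1,1).
For λ=4: eigenvector (2,3,3).
For λ=2: eigenvector (0,-2,-1).
General solution: c_1e^(-4t)(1,1,1) + c_2e^(4t)(2,3,3) + c_3e^(2t)(0,-2,-1).

x(t) = c_1e^(-4t) + 2c_2e^(4t), y(t) = c_1e^(-4t) + 3c_2e^(4t) - 2c_3e^(2t), z(t) = c_1e^(-4t) + 3c_2e^(4t) - c_3e^(2t)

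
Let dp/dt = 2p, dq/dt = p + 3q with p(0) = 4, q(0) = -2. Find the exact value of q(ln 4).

64

A = [[2,0],[1,3]]; eigenvalues λ = 3, 2.
Eigenvectors: (0,-1) for λ=3, (1,-1) for λ=2.
From the initial condition, c_1 = -2, c_2 = 4.
q(ln 4) = (-2)(4^3)(-1) + (4)(4^2)(-1) = 64.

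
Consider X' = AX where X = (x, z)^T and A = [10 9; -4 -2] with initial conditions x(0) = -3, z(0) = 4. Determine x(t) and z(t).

Coefficient matrix A = [[10, 9], [-4, -2]].
Characteristic polynomial det(A - λI) = λ^2 - 8λ + 16 = 0.
Single eigenvalue λ = 4 with algebraic multiplicity 2.
Eigenvector v = (-3,2); generalized eigenvector w with (A-λI)w=v is (1,-1).
General solution: e^(4t)[K_1·v + K_2·(t·v + w)].
Applying x(0)=-3, z(0)=4 gives K_1=-1, K_2=-6.

x(t) = 18te^(4t) - 3e^(4t), z(t) = -12te^(4t) + 4e^(4t)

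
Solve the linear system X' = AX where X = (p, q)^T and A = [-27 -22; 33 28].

p(t) = -2K_1e^(6t) - K_2e^(-5t), q(t) = 3K_1e^(6t) + K_2e^(-5t)

Coefficient matrix A = [[-27, -22], [33, 28]].
Characteristic polynomial det(A - λI) = λ^2 - λ - 30 = 0.
Eigenvalues λ = 6, -5.
For λ=6: (A-λI) row 1 is [-33, -22], so an eigenvector is (-2, 3).
For λ=-5: (A-λI) row 1 is [-22, -22], so an eigenvector is (-1, 1).
General solution: K_1e^(6t)(-2,3) + K_2e^(-5t)(-1,1).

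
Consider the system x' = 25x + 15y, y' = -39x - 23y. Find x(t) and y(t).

x(t) = 2K_1e^(t)sin(3t) - K_1e^(t)cos(3t) - K_2e^(t)sin(3t) - 2K_2e^(t)cos(3t), y(t) = -3K_1e^(t)sin(3t) + 2K_1e^(t)cos(3t) + 2K_2e^(t)sin(3t) + 3K_2e^(t)cos(3t)

Coefficient matrix A = [[25, 15], [-39, -23]].
Characteristic polynomial det(A - λI) = λ^2 - 2λ + 10 = 0.
Eigenvalues λ = 1 ± 3i (complex conjugate pair).
For λ=1+3i: an eigenvector is (-1,2) - i(2,-3) = (-1 - 2i, 2 + 3i).
A real fundamental pair from Re and Im of e^((1+3i)t)v: X_1 = e^(t)(cos(3t)·(-1,2) + sin(3t)·(2,-3)), X_2 = e^(t)(sin(3t)·(-1,2) - cos(3t)·(2,-3)).
General solution: K_1X_1 + K_2X_2.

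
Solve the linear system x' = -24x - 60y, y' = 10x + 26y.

Coefficient matrix A = [[-24, -60], [10, 26]].
Characteristic polynomial det(A - λI) = λ^2 - 2λ - 24 = 0.
Eigenvalues λ = 6, -4.
For λ=6: (A-λI) row 1 is [-30, -60], so an eigenvector is (2, -1).
For λ=-4: (A-λI) row 1 is [-20, -60], so an eigenvector is (3, -1).
General solution: c_1e^(6t)(2,-1) + c_2e^(-4t)(3,-1).

x(t) = 2c_1e^(6t) + 3c_2e^(-4t), y(t) = -c_1e^(6t) - c_2e^(-4t)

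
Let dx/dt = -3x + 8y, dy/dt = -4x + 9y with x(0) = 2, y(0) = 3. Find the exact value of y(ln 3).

969

A = [[-3,8],[-4,9]]; eigenvalues λ = 1, 5.
Eigenvectors: (2,1) for λ=1, (-1,-1) for λ=5.
From the initial condition, c_1 = -1, c_2 = -4.
y(ln 3) = (-1)(3^1)(1) + (-4)(3^5)(-1) = 969.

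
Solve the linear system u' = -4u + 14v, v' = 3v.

u(t) = -C_1e^(-4t) + 2C_2e^(3t), v(t) = C_2e^(3t)

Coefficient matrix A = [[-4, 14], [0, 3]].
Characteristic polynomial det(A - λI) = λ^2 + λ - 12 = 0.
Eigenvalues λ = -4, 3.
For λ=-4: (A-λI) row 1 is [0, 14], so an eigenvector is (-1, 0).
For λ=3: (A-λI) row 1 is [-7, 14], so an eigenvector is (2, 1).
General solution: C_1e^(-4t)(-1,0) + C_2e^(3t)(2,1).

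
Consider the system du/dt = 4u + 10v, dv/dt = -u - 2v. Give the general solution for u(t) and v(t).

u(t) = 3c_1e^(t)sin(t) + c_1e^(t)cos(t) + c_2e^(t)sin(t) - 3c_2e^(t)cos(t), v(t) = -c_1e^(t)sin(t) + c_2e^(t)cos(t)

Coefficient matrix A = [[4, 10], [-1, -2]].
Characteristic polynomial det(A - λI) = λ^2 - 2λ + 2 = 0.
Eigenvalues λ = 1 ± i (complex conjugate pair).
For λ=1+i: an eigenvector is (1,0) - i(3,-1) = (1 - 3i, 0 + i).
A real fundamental pair from Re and Im of e^((1+i)t)v: X_1 = e^(t)(cos(t)·(1,0) + sin(t)·(3,-1)), X_2 = e^(t)(sin(t)·(1,0) - cos(t)·(3,-1)).
General solution: c_1X_1 + c_2X_2.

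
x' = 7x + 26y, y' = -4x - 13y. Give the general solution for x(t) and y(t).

Coefficient matrix A = [[7, 26], [-4, -13]].
Characteristic polynomial det(A - λI) = λ^2 + 6λ + 13 = 0.
Eigenvalues λ = -3 ± 2i (complex conjugate pair).
For λ=-3+2i: an eigenvector is (2,-1) - i(-3,1) = (2 + 3i, -1 - i).
A real fundamental pair from Re and Im of e^((-3+2i)t)v: X_1 = e^(-3t)(cos(2t)·(2,-1) + sin(2t)·(-3,1)), X_2 = e^(-3t)(sin(2t)·(2,-1) - cos(2t)·(-3,1)).
General solution: C_1X_1 + C_2X_2.

x(t) = -3C_1e^(-3t)sin(2t) + 2C_1e^(-3t)cos(2t) + 2C_2e^(-3t)sin(2t) + 3C_2e^(-3t)cos(2t), y(t) = C_1e^(-3t)sin(2t) - C_1e^(-3t)cos(2t) - C_2e^(-3t)sin(2t) - C_2e^(-3t)cos(2t)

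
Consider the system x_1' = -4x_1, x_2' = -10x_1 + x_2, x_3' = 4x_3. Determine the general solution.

Coefficient matrix A = [[-4, 0, 0], [-10, 1, 0], [0, 0, 4]].
det(A - λI) = 0 gives eigenvalues λ = -4, 1, 4.
For λ=-4: eigenvector (1,2,0).
For λ=1: eigenvector (0,1,0).
For λ=4: eigenvector (0,0,1).
General solution: K_1e^(-4t)(1,2,0) + K_2e^(t)(0,1,0) + K_3e^(4t)(0,0,1).

x_1(t) = K_1e^(-4t), x_2(t) = 2K_1e^(-4t) + K_2e^(t), x_3(t) = K_3e^(4t)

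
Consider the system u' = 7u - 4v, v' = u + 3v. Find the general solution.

u(t) = 2K_1e^(5t) + 2K_2te^(5t) + K_2e^(5t), v(t) = K_1e^(5t) + K_2te^(5t)

Coefficient matrix A = [[7, -4], [1, 3]].
Characteristic polynomial det(A - λI) = λ^2 - 10λ + 25 = 0.
Single eigenvalue λ = 5 with algebraic multiplicity 2.
Eigenvector v = (2,1); generalized eigenvector w with (A-λI)w=v is (1,0).
General solution: e^(5t)[K_1·v + K_2·(t·v + w)].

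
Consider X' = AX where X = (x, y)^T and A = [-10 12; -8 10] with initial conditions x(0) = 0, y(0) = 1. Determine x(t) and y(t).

Coefficient matrix A = [[-10, 12], [-8, 10]].
Characteristic polynomial det(A - λI) = λ^2 - 4 = 0.
Eigenvalues λ = -2, 2.
For λ=-2: (A-λI) row 1 is [-8, 12], so an eigenvector is (-3, -2).
For λ=2: (A-λI) row 1 is [-12, 12], so an eigenvector is (-1, -1).
General solution: K_1e^(-2t)(-3,-2) + K_2e^(2t)(-1,-1).
Applying x(0)=0, y(0)=1 gives K_1=1, K_2=-3.

x(t) = 3e^(2t) - 3e^(-2t), y(t) = 3e^(2t) - 2e^(-2t)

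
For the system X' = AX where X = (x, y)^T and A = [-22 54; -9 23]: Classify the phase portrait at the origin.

saddle

A = [[-22,54],[-9,23]]; det(A-λI) = λ^2 - λ - 20.
λ = 5, -4: opposite signs.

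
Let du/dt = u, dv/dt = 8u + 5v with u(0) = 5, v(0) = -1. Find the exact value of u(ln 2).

10

A = [[1,0],[8,5]]; eigenvalues λ = 1, 5.
Eigenvectors: (1,-2) for λ=1, (0,1) for λ=5.
From the initial condition, c_1 = 5, c_2 = 9.
u(ln 2) = (5)(2^1)(1) + (9)(2^5)(0) = 10.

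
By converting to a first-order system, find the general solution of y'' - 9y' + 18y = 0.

Let x_1 = y, x_2 = y'. Then x_1' = x_2 and x_2' = -18x_1 + 9x_2.
A = [[0,1],[-18,9]]; det(A-λI) = λ^2 - 9λ + 18.
Eigenvalues λ = 3, 6 with eigenvectors (1,3), (1,6).

y(t) = C_1e^(3t) + C_2e^(6t)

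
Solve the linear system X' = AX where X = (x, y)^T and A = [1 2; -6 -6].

x(t) = C_1e^(-3t) + 2C_2e^(-2t), y(t) = -2C_1e^(-3t) - 3C_2e^(-2t)

Coefficient matrix A = [[1, 2], [-6, -6]].
Characteristic polynomial det(A - λI) = λ^2 + 5λ + 6 = 0.
Eigenvalues λ = -3, -2.
For λ=-3: (A-λI) row 1 is [4, 2], so an eigenvector is (1, -2).
For λ=-2: (A-λI) row 1 is [3, 2], so an eigenvector is (2, -3).
General solution: C_1e^(-3t)(1,-2) + C_2e^(-2t)(2,-3).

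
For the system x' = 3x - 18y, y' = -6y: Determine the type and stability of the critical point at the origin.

A = [[3,-18],[0,-6]]; det(A-λI) = λ^2 + 3λ - 18.
λ = -6, 3: opposite signs.

saddle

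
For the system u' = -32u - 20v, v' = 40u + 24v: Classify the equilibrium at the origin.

stable spiral

A = [[-32,-20],[40,24]]; det(A-λI) = λ^2 + 8λ + 32.
λ = -4 ± 4i: negative real part.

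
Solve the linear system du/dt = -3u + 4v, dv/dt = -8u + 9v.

Coefficient matrix A = [[-3, 4], [-8, 9]].
Characteristic polynomial det(A - λI) = λ^2 - 6λ + 5 = 0.
Eigenvalues λ = 5, 1.
For λ=5: (A-λI) row 1 is [-8, 4], so an eigenvector is (-1, -2).
For λ=1: (A-λI) row 1 is [-4, 4], so an eigenvector is (1, 1).
General solution: K_1e^(5t)(-1,-2) + K_2e^(t)(1,1).

u(t) = -K_1e^(5t) + K_2e^(t), v(t) = -2K_1e^(5t) + K_2e^(t)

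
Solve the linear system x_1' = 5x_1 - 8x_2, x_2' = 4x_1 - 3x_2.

x_1(t) = c_1e^(t)sin(4t) - c_1e^(t)cos(4t) - c_2e^(t)sin(4t) - c_2e^(t)cos(4t), x_2(t) = -c_1e^(t)cos(4t) - c_2e^(t)sin(4t)

Coefficient matrix A = [[5, -8], [4, -3]].
Characteristic polynomial det(A - λI) = λ^2 - 2λ + 17 = 0.
Eigenvalues λ = 1 ± 4i (complex conjugate pair).
For λ=1+4i: an eigenvector is (-1,-1) - i(1,0) = (-1 - i, -1).
A real fundamental pair from Re and Im of e^((1+4i)t)v: X_1 = e^(t)(cos(4t)·(-1,-1) + sin(4t)·(1,0)), X_2 = e^(t)(sin(4t)·(-1,-1) - cos(4t)·(1,0)).
General solution: c_1X_1 + c_2X_2.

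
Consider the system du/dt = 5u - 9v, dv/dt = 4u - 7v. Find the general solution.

u(t) = -3c_1e^(-t) - 3c_2te^(-t) - 2c_2e^(-t), v(t) = -2c_1e^(-t) - 2c_2te^(-t) - c_2e^(-t)

Coefficient matrix A = [[5, -9], [4, -7]].
Characteristic polynomial det(A - λI) = λ^2 + 2λ + 1 = 0.
Single eigenvalue λ = -1 with algebraic multiplicity 2.
Eigenvector v = (-3,-2); generalized eigenvector w with (A-λI)w=v is (-2,-1).
General solution: e^(-t)[c_1·v + c_2·(t·v + w)].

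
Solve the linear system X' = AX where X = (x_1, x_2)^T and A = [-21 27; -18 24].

x_1(t) = -K_1e^(6t) - 3K_2e^(-3t), x_2(t) = -K_1e^(6t) - 2K_2e^(-3t)

Coefficient matrix A = [[-21, 27], [-18, 24]].
Characteristic polynomial det(A - λI) = λ^2 - 3λ - 18 = 0.
Eigenvalues λ = 6, -3.
For λ=6: (A-λI) row 1 is [-27, 27], so an eigenvector is (-1, -1).
For λ=-3: (A-λI) row 1 is [-18, 27], so an eigenvector is (-3, -2).
General solution: K_1e^(6t)(-1,-1) + K_2e^(-3t)(-3,-2).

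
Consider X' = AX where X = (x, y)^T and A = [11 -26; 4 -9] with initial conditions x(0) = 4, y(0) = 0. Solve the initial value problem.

x(t) = 20e^(t)sin(2t) + 4e^(t)cos(2t), y(t) = 8e^(t)sin(2t)

Coefficient matrix A = [[11, -26], [4, -9]].
Characteristic polynomial det(A - λI) = λ^2 - 2λ + 5 = 0.
Eigenvalues λ = 1 ± 2i (complex conjugate pair).
For λ=1+2i: an eigenvector is (-3,-1) - i(-2,-1) = (-3 + 2i, -1 + i).
A real fundamental pair from Re and Im of e^((1+2i)t)v: X_1 = e^(t)(cos(2t)·(-3,-1) + sin(2t)·(-2,-1)), X_2 = e^(t)(sin(2t)·(-3,-1) - cos(2t)·(-2,-1)).
General solution: c_1X_1 + c_2X_2.
Applying x(0)=4, y(0)=0 gives c_1=-4, c_2=-4.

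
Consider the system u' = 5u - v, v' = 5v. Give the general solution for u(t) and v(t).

u(t) = c_1e^(5t) + c_2te^(5t) + 3c_2e^(5t), v(t) = -c_2e^(5t)

Coefficient matrix A = [[5, -1], [0, 5]].
Characteristic polynomial det(A - λI) = λ^2 - 10λ + 25 = 0.
Single eigenvalue λ = 5 with algebraic multiplicity 2.
Eigenvector v = (1,0); generalized eigenvector w with (A-λI)w=v is (3,-1).
General solution: e^(5t)[c_1·v + c_2·(t·v + w)].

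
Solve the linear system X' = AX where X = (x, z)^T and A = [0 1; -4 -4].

x(t) = K_1e^(-2t) + K_2te^(-2t) - K_2e^(-2t), z(t) = -2K_1e^(-2t) - 2K_2te^(-2t) + 3K_2e^(-2t)

Coefficient matrix A = [[0, 1], [-4, -4]].
Characteristic polynomial det(A - λI) = λ^2 + 4λ + 4 = 0.
Single eigenvalue λ = -2 with algebraic multiplicity 2.
Eigenvector v = (1,-2); generalized eigenvector w with (A-λI)w=v is (-1,3).
General solution: e^(-2t)[K_1·v + K_2·(t·v + w)].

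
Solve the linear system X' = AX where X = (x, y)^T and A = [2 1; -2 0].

Coefficient matrix A = [[2, 1], [-2, 0]].
Characteristic polynomial det(A - λI) = λ^2 - 2λ + 2 = 0.
Eigenvalues λ = 1 ± i (complex conjugate pair).
For λ=1+i: an eigenvector is (0,1) - i(1,-1) = (0 - i, 1 + i).
A real fundamental pair from Re and Im of e^((1+i)t)v: X_1 = e^(t)(cos(t)·(0,1) + sin(t)·(1,-1)), X_2 = e^(t)(sin(t)·(0,1) - cos(t)·(1,-1)).
General solution: K_1X_1 + K_2X_2.

x(t) = K_1e^(t)sin(t) - K_2e^(t)cos(t), y(t) = -K_1e^(t)sin(t) + K_1e^(t)cos(t) + K_2e^(t)sin(t) + K_2e^(t)cos(t)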